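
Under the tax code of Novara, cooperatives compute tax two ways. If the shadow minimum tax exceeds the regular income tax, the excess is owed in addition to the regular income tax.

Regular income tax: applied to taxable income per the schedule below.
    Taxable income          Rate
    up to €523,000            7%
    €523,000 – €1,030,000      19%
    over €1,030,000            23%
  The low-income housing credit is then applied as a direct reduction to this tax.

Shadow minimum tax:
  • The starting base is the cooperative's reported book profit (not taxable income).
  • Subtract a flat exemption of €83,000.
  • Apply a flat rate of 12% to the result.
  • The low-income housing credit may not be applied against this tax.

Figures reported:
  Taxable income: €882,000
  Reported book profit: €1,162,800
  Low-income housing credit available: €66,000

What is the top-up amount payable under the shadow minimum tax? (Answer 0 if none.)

€90,756

Shadow minimum tax:
  Base (reported book profit): €1,162,800
  Less exemption €83,000 → base €1,079,800
  €1,079,800 × 12% = €129,576

Regular income tax:
  €523,000 × 7% = €36,610
  €359,000 × 19% = €68,210
  → €104,820
  Less low-income housing credit €66,000 → €38,820

Excess of shadow minimum tax over regular income tax: €129,576 − €38,820 = €90,756.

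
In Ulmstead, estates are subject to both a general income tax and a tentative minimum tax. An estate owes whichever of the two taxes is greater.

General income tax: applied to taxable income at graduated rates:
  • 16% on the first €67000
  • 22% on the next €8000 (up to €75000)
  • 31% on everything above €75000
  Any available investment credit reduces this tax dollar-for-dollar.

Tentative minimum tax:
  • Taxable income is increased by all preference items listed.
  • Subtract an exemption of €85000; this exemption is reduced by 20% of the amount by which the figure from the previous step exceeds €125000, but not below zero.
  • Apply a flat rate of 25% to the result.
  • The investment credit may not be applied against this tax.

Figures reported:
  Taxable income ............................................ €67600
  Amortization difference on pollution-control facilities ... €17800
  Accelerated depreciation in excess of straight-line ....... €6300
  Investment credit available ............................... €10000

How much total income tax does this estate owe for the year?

General income tax:
  €67000 × 16% = €10720
  €600 × 22% = €132
  → €10852
  Less investment credit €10000 → €852

Tentative minimum tax:
  Adjusted income: €67600 + €17800 + €6300 = €91700
  Exemption: €91700 ≤ €125000, so full €85000 applies
  Base: €91700 − €85000 = €6700
  €6700 × 25% = €1675

€1675 > €852, so the tentative minimum tax is the binding amount.

€1675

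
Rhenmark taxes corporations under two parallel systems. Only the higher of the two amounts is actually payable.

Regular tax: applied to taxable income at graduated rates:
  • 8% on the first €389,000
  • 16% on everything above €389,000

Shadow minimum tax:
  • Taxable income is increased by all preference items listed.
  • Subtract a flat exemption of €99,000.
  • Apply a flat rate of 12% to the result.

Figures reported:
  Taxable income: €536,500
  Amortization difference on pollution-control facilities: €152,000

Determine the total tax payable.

Regular tax:
  €389,000 × 8% = €31,120
  €147,500 × 16% = €23,600
  → €54,720

Shadow minimum tax:
  Adjusted income: €536,500 + €152,000 = €688,500
  Less exemption €99,000 → base €589,500
  €589,500 × 12% = €70,740

€70,740 > €54,720, so the shadow minimum tax is the binding amount.

€70,740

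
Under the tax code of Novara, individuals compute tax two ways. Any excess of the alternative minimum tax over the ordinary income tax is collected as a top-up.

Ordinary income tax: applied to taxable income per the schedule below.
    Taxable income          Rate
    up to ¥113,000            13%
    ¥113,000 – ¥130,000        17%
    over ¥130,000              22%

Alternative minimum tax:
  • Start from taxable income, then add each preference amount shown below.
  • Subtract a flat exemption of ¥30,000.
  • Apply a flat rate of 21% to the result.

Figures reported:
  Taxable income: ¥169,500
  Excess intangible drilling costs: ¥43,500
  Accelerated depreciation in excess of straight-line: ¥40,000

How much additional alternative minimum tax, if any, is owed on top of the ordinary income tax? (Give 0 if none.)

¥20,560

Ordinary income tax:
  ¥113,000 × 13% = ¥14,690
  ¥17,000 × 17% = ¥2,890
  ¥39,500 × 22% = ¥8,690
  → ¥26,270

Alternative minimum tax:
  Adjusted income: ¥169,500 + ¥43,500 + ¥40,000 = ¥253,000
  Less exemption ¥30,000 → base ¥223,000
  ¥223,000 × 21% = ¥46,830

Excess of alternative minimum tax over ordinary income tax: ¥46,830 − ¥26,270 = ¥20,560.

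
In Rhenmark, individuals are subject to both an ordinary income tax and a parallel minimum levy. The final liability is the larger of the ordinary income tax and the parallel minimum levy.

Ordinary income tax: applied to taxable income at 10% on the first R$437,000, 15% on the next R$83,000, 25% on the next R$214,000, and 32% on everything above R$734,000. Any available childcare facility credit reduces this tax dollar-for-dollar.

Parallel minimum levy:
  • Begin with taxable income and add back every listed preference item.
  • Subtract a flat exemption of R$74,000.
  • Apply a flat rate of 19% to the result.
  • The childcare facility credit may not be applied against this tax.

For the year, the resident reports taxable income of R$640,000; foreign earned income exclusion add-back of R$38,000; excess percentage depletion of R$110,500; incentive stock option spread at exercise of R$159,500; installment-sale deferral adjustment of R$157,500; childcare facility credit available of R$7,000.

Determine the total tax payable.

R$195,985

Parallel minimum levy:
  Adjusted income: R$640,000 + R$38,000 + R$110,500 + R$159,500 + R$157,500 = R$1,105,500
  Less exemption R$74,000 → base R$1,031,500
  R$1,031,500 × 19% = R$195,985

Ordinary income tax:
  R$437,000 × 10% = R$43,700
  R$83,000 × 15% = R$12,450
  R$120,000 × 25% = R$30,000
  → R$86,150
  Less childcare facility credit R$7,000 → R$79,150

R$195,985 > R$79,150, so the parallel minimum levy is the binding amount.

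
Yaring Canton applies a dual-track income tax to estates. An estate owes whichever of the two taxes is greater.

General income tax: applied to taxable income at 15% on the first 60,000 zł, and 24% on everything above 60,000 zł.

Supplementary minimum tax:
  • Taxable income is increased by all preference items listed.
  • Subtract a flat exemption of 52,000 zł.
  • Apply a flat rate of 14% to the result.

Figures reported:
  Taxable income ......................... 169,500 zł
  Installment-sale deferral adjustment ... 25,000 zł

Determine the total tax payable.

35,280 zł

General income tax:
  60,000 zł × 15% = 9,000 zł
  109,500 zł × 24% = 26,280 zł
  → 35,280 zł

Supplementary minimum tax:
  Adjusted income: 169,500 zł + 25,000 zł = 194,500 zł
  Less exemption 52,000 zł → base 142,500 zł
  142,500 zł × 14% = 19,950 zł

35,280 zł > 19,950 zł, so the general income tax governs.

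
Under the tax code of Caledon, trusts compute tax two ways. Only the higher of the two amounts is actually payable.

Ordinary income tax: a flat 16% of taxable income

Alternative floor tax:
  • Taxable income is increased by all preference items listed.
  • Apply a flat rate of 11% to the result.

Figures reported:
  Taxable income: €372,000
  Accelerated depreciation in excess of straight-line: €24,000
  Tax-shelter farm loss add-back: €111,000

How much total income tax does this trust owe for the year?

€59,520

Alternative floor tax:
  Adjusted income: €372,000 + €24,000 + €111,000 = €507,000
  €507,000 × 11% = €55,770

Ordinary income tax:
  €372,000 × 16% = €59,520

€59,520 > €55,770, so the ordinary income tax governs.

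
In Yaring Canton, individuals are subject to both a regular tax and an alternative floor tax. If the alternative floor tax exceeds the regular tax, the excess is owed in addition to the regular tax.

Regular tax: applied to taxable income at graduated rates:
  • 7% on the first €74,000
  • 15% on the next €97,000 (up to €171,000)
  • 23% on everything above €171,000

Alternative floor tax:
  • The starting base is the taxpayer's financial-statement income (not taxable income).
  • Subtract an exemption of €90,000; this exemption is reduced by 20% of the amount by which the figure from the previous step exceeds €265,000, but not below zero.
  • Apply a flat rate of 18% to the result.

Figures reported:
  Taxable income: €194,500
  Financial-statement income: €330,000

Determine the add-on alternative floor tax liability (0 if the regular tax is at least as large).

€20,405

Alternative floor tax:
  Base (financial-statement income): €330,000
  Exemption: €90,000 − 20% × (€330,000 − €265,000) = €90,000 − €13,000 = €77,000
  Base: €330,000 − €77,000 = €253,000
  €253,000 × 18% = €45,540

Regular tax:
  €74,000 × 7% = €5,180
  €97,000 × 15% = €14,550
  €23,500 × 23% = €5,405
  → €25,135

Excess of alternative floor tax over regular tax: €45,540 − €25,135 = €20,405.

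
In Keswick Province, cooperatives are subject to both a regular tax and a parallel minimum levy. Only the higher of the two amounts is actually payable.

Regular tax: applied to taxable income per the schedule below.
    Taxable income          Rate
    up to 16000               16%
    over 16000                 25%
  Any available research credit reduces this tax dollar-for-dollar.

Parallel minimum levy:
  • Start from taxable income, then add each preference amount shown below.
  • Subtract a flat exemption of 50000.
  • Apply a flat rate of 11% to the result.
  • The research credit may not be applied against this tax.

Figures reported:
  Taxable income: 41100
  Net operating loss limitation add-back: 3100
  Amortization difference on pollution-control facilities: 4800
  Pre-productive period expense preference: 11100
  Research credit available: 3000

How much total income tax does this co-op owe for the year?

5835

Regular tax:
  16000 × 16% = 2560
  25100 × 25% = 6275
  → 8835
  Less research credit 3000 → 5835

Parallel minimum levy:
  Adjusted income: 41100 + 3100 + 4800 + 11100 = 60100
  Less exemption 50000 → base 10100
  10100 × 11% = 1111

5835 > 1111, so the regular tax governs.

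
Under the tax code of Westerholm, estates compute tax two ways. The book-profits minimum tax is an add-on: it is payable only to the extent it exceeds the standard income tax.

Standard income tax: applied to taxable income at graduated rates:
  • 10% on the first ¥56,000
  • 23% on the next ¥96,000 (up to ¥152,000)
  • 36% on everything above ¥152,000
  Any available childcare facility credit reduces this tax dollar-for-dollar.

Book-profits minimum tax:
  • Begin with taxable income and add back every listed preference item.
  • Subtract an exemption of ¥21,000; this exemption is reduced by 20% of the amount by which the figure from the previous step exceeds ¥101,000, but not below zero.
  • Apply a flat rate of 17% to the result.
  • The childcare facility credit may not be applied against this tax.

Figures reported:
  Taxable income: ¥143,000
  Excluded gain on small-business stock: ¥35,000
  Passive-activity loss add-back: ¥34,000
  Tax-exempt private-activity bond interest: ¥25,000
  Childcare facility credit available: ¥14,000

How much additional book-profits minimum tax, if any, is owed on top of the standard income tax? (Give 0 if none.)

Book-profits minimum tax:
  Adjusted income: ¥143,000 + ¥35,000 + ¥34,000 + ¥25,000 = ¥237,000
  Exemption: 20% × (¥237,000 − ¥101,000) = ¥27,200 ≥ ¥21,000, so the exemption is fully phased out
  Base: ¥237,000 − ¥0 = ¥237,000
  ¥237,000 × 17% = ¥40,290

Standard income tax:
  ¥56,000 × 10% = ¥5,600
  ¥87,000 × 23% = ¥20,010
  → ¥25,610
  Less childcare facility credit ¥14,000 → ¥11,610

Excess of book-profits minimum tax over standard income tax: ¥40,290 − ¥11,610 = ¥28,680.

¥28,680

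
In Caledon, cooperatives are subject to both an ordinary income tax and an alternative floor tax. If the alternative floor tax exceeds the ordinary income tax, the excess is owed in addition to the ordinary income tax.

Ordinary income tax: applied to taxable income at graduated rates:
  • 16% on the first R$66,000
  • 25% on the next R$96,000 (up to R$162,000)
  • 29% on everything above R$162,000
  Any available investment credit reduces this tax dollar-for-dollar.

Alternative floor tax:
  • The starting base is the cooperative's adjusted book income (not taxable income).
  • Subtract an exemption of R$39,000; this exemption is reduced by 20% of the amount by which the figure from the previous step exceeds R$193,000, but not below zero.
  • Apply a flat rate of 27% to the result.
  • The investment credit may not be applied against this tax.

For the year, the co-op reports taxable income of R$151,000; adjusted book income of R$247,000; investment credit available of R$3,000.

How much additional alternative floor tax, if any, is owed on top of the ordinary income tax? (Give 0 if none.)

Ordinary income tax:
  R$66,000 × 16% = R$10,560
  R$85,000 × 25% = R$21,250
  → R$31,810
  Less investment credit R$3,000 → R$28,810

Alternative floor tax:
  Base (adjusted book income): R$247,000
  Exemption: R$39,000 − 20% × (R$247,000 − R$193,000) = R$39,000 − R$10,800 = R$28,200
  Base: R$247,000 − R$28,200 = R$218,800
  R$218,800 × 27% = R$59,076

Excess of alternative floor tax over ordinary income tax: R$59,076 − R$28,810 = R$30,266.

R$30,266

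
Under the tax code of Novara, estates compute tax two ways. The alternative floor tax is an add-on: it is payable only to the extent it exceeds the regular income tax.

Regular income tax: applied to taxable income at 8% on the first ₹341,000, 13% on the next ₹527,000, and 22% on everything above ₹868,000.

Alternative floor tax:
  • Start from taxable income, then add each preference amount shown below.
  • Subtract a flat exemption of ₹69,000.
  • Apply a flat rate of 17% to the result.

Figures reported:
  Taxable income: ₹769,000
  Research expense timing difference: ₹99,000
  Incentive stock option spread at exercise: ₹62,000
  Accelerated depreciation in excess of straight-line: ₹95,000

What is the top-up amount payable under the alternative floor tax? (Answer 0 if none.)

Alternative floor tax:
  Adjusted income: ₹769,000 + ₹99,000 + ₹62,000 + ₹95,000 = ₹1,025,000
  Less exemption ₹69,000 → base ₹956,000
  ₹956,000 × 17% = ₹162,520

Regular income tax:
  ₹341,000 × 8% = ₹27,280
  ₹428,000 × 13% = ₹55,640
  → ₹82,920

Excess of alternative floor tax over regular income tax: ₹162,520 − ₹82,920 = ₹79,600.

₹79,600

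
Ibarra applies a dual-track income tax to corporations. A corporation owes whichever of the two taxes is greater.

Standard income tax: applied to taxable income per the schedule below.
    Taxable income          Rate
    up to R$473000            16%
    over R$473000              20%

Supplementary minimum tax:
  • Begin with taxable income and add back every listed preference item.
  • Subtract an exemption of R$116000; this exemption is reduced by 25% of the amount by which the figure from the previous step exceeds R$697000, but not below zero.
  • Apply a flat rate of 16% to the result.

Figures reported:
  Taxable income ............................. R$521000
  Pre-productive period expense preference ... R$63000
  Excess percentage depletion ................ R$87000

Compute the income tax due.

R$88800

Standard income tax:
  R$473000 × 16% = R$75680
  R$48000 × 20% = R$9600
  → R$85280

Supplementary minimum tax:
  Adjusted income: R$521000 + R$63000 + R$87000 = R$671000
  Exemption: R$671000 ≤ R$697000, so full R$116000 applies
  Base: R$671000 − R$116000 = R$555000
  R$555000 × 16% = R$88800

R$88800 > R$85280, so the supplementary minimum tax is the binding amount.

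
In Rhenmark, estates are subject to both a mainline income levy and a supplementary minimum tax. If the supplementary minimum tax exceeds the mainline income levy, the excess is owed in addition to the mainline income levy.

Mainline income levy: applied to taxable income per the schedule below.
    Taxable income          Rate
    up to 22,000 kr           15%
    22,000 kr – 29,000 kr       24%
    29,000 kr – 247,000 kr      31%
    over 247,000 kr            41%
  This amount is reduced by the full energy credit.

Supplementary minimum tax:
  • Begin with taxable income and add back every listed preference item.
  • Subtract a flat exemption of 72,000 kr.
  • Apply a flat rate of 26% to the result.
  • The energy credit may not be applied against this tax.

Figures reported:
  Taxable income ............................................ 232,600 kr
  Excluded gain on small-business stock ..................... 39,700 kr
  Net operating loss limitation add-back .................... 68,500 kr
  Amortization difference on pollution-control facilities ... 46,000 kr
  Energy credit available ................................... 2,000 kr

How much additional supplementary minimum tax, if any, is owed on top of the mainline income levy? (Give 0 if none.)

15,752 kr

Supplementary minimum tax:
  Adjusted income: 232,600 kr + 39,700 kr + 68,500 kr + 46,000 kr = 386,800 kr
  Less exemption 72,000 kr → base 314,800 kr
  314,800 kr × 26% = 81,848 kr

Mainline income levy:
  22,000 kr × 15% = 3,300 kr
  7,000 kr × 24% = 1,680 kr
  203,600 kr × 31% = 63,116 kr
  → 68,096 kr
  Less energy credit 2,000 kr → 66,096 kr

Excess of supplementary minimum tax over mainline income levy: 81,848 kr − 66,096 kr = 15,752 kr.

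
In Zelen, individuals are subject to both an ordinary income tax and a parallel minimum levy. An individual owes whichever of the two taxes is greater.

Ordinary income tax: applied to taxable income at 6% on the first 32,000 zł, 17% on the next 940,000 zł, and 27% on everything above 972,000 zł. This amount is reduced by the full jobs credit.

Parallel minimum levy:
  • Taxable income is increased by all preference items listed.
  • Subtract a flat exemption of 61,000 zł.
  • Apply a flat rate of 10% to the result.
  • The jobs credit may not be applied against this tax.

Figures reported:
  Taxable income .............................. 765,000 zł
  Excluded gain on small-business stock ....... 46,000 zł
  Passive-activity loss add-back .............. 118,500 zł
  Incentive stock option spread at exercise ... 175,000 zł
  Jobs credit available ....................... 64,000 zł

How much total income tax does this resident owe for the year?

104,350 zł

Parallel minimum levy:
  Adjusted income: 765,000 zł + 46,000 zł + 118,500 zł + 175,000 zł = 1,104,500 zł
  Less exemption 61,000 zł → base 1,043,500 zł
  1,043,500 zł × 10% = 104,350 zł

Ordinary income tax:
  32,000 zł × 6% = 1,920 zł
  733,000 zł × 17% = 124,610 zł
  → 126,530 zł
  Less jobs credit 64,000 zł → 62,530 zł

104,350 zł > 62,530 zł, so the parallel minimum levy is the binding amount.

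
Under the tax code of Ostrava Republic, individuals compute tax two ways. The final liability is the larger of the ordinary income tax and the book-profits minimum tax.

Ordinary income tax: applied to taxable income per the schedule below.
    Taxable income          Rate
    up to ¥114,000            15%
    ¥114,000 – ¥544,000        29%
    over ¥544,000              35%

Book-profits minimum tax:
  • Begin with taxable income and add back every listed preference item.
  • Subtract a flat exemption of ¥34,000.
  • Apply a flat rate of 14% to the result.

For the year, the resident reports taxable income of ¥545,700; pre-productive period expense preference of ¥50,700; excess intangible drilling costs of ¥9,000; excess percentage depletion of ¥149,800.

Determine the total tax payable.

¥142,395

Book-profits minimum tax:
  Adjusted income: ¥545,700 + ¥50,700 + ¥9,000 + ¥149,800 = ¥755,200
  Less exemption ¥34,000 → base ¥721,200
  ¥721,200 × 14% = ¥100,968

Ordinary income tax:
  ¥114,000 × 15% = ¥17,100
  ¥430,000 × 29% = ¥124,700
  ¥1,700 × 35% = ¥595
  → ¥142,395

¥142,395 > ¥100,968, so the ordinary income tax governs.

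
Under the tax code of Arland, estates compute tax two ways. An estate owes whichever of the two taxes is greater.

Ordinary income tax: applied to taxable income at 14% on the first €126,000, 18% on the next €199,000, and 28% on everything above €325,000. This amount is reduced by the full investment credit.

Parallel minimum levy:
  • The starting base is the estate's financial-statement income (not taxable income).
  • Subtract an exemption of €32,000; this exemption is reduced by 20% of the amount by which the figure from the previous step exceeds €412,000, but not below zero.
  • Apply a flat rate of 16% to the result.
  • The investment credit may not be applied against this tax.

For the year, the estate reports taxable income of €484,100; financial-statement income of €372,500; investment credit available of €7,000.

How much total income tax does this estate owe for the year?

€91,008

Parallel minimum levy:
  Base (financial-statement income): €372,500
  Exemption: €372,500 ≤ €412,000, so full €32,000 applies
  Base: €372,500 − €32,000 = €340,500
  €340,500 × 16% = €54,480

Ordinary income tax:
  €126,000 × 14% = €17,640
  €199,000 × 18% = €35,820
  €159,100 × 28% = €44,548
  → €98,008
  Less investment credit €7,000 → €91,008

€91,008 > €54,480, so the ordinary income tax governs.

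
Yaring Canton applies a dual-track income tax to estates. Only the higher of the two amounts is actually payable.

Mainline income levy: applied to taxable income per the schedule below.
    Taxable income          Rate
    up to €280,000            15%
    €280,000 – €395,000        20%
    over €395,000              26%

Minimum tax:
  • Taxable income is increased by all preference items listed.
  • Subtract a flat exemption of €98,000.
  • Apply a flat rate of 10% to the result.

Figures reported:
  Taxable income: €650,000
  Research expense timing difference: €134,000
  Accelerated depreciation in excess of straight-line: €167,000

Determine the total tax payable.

Mainline income levy:
  €280,000 × 15% = €42,000
  €115,000 × 20% = €23,000
  €255,000 × 26% = €66,300
  → €131,300

Minimum tax:
  Adjusted income: €650,000 + €134,000 + €167,000 = €951,000
  Less exemption €98,000 → base €853,000
  €853,000 × 10% = €85,300

€131,300 > €85,300, so the mainline income levy governs.

€131,300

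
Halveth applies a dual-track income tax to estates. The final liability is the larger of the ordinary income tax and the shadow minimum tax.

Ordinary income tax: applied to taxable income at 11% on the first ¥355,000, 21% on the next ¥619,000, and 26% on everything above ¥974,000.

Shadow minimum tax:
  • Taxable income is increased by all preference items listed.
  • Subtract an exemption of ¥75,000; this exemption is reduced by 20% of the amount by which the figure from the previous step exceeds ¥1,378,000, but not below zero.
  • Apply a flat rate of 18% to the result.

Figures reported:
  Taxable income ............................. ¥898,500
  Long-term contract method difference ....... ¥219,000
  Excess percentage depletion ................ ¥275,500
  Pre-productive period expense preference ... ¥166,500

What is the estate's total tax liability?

Shadow minimum tax:
  Adjusted income: ¥898,500 + ¥219,000 + ¥275,500 + ¥166,500 = ¥1,559,500
  Exemption: ¥75,000 − 20% × (¥1,559,500 − ¥1,378,000) = ¥75,000 − ¥36,300 = ¥38,700
  Base: ¥1,559,500 − ¥38,700 = ¥1,520,800
  ¥1,520,800 × 18% = ¥273,744

Ordinary income tax:
  ¥355,000 × 11% = ¥39,050
  ¥543,500 × 21% = ¥114,135
  → ¥153,185

¥273,744 > ¥153,185, so the shadow minimum tax is the binding amount.

¥273,744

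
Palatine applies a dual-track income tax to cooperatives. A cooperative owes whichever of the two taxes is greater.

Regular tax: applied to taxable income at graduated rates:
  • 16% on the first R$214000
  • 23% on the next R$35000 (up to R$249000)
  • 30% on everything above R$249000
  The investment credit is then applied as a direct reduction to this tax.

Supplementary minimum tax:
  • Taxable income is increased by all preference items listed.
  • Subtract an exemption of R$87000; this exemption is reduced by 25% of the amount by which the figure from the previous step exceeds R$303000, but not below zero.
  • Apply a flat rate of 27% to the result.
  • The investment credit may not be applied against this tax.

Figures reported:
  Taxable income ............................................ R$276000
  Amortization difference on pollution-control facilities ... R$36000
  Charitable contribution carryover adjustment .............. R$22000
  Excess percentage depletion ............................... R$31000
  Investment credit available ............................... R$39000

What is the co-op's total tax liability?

R$79245

Regular tax:
  R$214000 × 16% = R$34240
  R$35000 × 23% = R$8050
  R$27000 × 30% = R$8100
  → R$50390
  Less investment credit R$39000 → R$11390

Supplementary minimum tax:
  Adjusted income: R$276000 + R$36000 + R$22000 + R$31000 = R$365000
  Exemption: R$87000 − 25% × (R$365000 − R$303000) = R$87000 − R$15500 = R$71500
  Base: R$365000 − R$71500 = R$293500
  R$293500 × 27% = R$79245

R$79245 > R$11390, so the supplementary minimum tax is the binding amount.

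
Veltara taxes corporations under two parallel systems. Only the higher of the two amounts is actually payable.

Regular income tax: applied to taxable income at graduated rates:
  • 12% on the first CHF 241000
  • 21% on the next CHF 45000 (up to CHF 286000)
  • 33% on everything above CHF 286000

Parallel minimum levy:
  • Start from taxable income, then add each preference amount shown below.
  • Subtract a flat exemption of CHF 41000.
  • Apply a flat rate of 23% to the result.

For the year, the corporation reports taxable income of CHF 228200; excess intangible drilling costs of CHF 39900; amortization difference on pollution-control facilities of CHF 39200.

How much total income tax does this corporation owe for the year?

Parallel minimum levy:
  Adjusted income: CHF 228200 + CHF 39900 + CHF 39200 = CHF 307300
  Less exemption CHF 41000 → base CHF 266300
  CHF 266300 × 23% = CHF 61249

Regular income tax:
  CHF 228200 × 12% = CHF 27384

CHF 61249 > CHF 27384, so the parallel minimum levy is the binding amount.

CHF 61249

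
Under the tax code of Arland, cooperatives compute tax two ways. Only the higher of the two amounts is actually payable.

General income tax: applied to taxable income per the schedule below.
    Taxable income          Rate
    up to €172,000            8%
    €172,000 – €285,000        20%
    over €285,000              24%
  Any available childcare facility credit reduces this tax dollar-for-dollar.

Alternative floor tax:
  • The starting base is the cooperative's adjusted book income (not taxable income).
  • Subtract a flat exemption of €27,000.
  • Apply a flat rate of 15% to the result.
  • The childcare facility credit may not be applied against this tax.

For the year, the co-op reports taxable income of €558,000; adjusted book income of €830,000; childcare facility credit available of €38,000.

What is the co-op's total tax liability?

Alternative floor tax:
  Base (adjusted book income): €830,000
  Less exemption €27,000 → base €803,000
  €803,000 × 15% = €120,450

General income tax:
  €172,000 × 8% = €13,760
  €113,000 × 20% = €22,600
  €273,000 × 24% = €65,520
  → €101,880
  Less childcare facility credit €38,000 → €63,880

€120,450 > €63,880, so the alternative floor tax is the binding amount.

€120,450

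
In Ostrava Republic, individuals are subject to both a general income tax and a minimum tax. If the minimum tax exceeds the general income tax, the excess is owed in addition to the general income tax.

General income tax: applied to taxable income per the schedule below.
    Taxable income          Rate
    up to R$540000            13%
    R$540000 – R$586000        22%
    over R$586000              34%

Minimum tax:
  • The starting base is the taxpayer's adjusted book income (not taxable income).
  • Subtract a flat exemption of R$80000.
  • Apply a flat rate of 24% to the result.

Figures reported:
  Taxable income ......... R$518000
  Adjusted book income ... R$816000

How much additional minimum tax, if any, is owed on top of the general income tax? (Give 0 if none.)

Minimum tax:
  Base (adjusted book income): R$816000
  Less exemption R$80000 → base R$736000
  R$736000 × 24% = R$176640

General income tax:
  R$518000 × 13% = R$67340

Excess of minimum tax over general income tax: R$176640 − R$67340 = R$109300.

R$109300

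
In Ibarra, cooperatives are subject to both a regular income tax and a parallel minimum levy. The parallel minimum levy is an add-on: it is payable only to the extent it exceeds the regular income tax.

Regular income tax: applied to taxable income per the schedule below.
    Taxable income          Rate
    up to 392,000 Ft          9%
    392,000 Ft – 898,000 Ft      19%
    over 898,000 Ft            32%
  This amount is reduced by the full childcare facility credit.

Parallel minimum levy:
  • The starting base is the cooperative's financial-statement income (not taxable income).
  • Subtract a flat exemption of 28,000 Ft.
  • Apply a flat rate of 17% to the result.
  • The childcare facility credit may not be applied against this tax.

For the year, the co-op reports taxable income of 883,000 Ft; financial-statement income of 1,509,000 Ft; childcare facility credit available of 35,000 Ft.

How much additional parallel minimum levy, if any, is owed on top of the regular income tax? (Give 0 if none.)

Regular income tax:
  392,000 Ft × 9% = 35,280 Ft
  491,000 Ft × 19% = 93,290 Ft
  → 128,570 Ft
  Less childcare facility credit 35,000 Ft → 93,570 Ft

Parallel minimum levy:
  Base (financial-statement income): 1,509,000 Ft
  Less exemption 28,000 Ft → base 1,481,000 Ft
  1,481,000 Ft × 17% = 251,770 Ft

Excess of parallel minimum levy over regular income tax: 251,770 Ft − 93,570 Ft = 158,200 Ft.

158,200 Ft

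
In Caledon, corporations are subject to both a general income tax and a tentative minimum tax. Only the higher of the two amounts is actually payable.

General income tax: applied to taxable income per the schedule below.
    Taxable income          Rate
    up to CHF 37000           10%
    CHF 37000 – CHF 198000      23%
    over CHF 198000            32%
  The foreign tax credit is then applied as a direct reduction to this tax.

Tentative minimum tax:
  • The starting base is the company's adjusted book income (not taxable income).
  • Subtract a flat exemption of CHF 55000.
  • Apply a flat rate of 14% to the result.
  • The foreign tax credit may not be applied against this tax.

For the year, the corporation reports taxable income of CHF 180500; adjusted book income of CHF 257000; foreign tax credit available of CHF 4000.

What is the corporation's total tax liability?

Tentative minimum tax:
  Base (adjusted book income): CHF 257000
  Less exemption CHF 55000 → base CHF 202000
  CHF 202000 × 14% = CHF 28280

General income tax:
  CHF 37000 × 10% = CHF 3700
  CHF 143500 × 23% = CHF 33005
  → CHF 36705
  Less foreign tax credit CHF 4000 → CHF 32705

CHF 32705 > CHF 28280, so the general income tax governs.

CHF 32705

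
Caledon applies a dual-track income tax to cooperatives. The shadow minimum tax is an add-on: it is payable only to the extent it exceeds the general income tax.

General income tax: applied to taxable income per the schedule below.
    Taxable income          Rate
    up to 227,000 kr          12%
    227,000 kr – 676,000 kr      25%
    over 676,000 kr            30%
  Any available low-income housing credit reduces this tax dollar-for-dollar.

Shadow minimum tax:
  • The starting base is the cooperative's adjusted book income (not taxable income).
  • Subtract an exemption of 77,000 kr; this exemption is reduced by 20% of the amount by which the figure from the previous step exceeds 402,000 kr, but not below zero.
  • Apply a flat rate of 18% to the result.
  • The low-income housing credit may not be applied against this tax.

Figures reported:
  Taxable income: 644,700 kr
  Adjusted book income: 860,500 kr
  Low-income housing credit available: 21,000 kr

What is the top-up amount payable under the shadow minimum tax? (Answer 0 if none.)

General income tax:
  227,000 kr × 12% = 27,240 kr
  417,700 kr × 25% = 104,425 kr
  → 131,665 kr
  Less low-income housing credit 21,000 kr → 110,665 kr

Shadow minimum tax:
  Base (adjusted book income): 860,500 kr
  Exemption: 20% × (860,500 kr − 402,000 kr) = 91,700 kr ≥ 77,000 kr, so the exemption is fully phased out
  Base: 860,500 kr − 0 kr = 860,500 kr
  860,500 kr × 18% = 154,890 kr

Excess of shadow minimum tax over general income tax: 154,890 kr − 110,665 kr = 44,225 kr.

44,225 kr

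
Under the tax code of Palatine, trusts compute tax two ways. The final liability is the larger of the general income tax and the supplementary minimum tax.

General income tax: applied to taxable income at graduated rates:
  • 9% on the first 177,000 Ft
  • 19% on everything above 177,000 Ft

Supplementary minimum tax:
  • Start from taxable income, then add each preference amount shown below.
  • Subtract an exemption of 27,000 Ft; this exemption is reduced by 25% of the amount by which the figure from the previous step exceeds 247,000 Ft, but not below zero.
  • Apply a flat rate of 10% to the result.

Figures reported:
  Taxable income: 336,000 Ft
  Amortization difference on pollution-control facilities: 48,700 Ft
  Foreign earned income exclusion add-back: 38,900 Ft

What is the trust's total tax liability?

46,140 Ft

Supplementary minimum tax:
  Adjusted income: 336,000 Ft + 48,700 Ft + 38,900 Ft = 423,600 Ft
  Exemption: 25% × (423,600 Ft − 247,000 Ft) = 44,150 Ft ≥ 27,000 Ft, so the exemption is fully phased out
  Base: 423,600 Ft − 0 Ft = 423,600 Ft
  423,600 Ft × 10% = 42,360 Ft

General income tax:
  177,000 Ft × 9% = 15,930 Ft
  159,000 Ft × 19% = 30,210 Ft
  → 46,140 Ft

46,140 Ft > 42,360 Ft, so the general income tax governs.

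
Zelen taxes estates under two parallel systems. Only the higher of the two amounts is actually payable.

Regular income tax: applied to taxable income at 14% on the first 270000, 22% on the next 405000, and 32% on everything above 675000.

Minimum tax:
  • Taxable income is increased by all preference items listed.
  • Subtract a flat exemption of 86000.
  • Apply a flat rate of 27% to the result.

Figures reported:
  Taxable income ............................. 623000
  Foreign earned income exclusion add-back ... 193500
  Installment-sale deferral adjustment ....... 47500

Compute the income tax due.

Regular income tax:
  270000 × 14% = 37800
  353000 × 22% = 77660
  → 115460

Minimum tax:
  Adjusted income: 623000 + 193500 + 47500 = 864000
  Less exemption 86000 → base 778000
  778000 × 27% = 210060

210060 > 115460, so the minimum tax is the binding amount.

210060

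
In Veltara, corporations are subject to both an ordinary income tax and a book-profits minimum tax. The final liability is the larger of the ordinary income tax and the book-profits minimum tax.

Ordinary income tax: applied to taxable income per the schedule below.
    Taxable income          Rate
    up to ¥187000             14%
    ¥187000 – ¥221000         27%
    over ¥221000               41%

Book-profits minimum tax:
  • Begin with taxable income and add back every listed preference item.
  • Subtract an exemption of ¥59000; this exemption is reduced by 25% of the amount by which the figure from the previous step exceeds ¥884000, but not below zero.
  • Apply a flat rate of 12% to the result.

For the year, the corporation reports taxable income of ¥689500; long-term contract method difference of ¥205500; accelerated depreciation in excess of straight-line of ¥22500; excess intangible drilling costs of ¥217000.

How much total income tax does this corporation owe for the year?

¥227445

Ordinary income tax:
  ¥187000 × 14% = ¥26180
  ¥34000 × 27% = ¥9180
  ¥468500 × 41% = ¥192085
  → ¥227445

Book-profits minimum tax:
  Adjusted income: ¥689500 + ¥205500 + ¥22500 + ¥217000 = ¥1134500
  Exemption: 25% × (¥1134500 − ¥884000) = ¥62625 ≥ ¥59000, so the exemption is fully phased out
  Base: ¥1134500 − ¥0 = ¥1134500
  ¥1134500 × 12% = ¥136140

¥227445 > ¥136140, so the ordinary income tax governs.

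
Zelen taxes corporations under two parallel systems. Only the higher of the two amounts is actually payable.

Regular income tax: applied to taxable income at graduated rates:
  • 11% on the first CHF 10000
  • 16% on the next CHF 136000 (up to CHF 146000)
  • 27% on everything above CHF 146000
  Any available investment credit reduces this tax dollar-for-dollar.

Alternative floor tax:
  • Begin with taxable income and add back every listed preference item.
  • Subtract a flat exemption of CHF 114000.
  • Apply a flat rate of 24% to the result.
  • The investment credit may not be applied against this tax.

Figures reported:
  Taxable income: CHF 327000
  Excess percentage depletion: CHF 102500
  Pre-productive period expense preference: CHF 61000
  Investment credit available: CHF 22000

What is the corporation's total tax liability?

Alternative floor tax:
  Adjusted income: CHF 327000 + CHF 102500 + CHF 61000 = CHF 490500
  Less exemption CHF 114000 → base CHF 376500
  CHF 376500 × 24% = CHF 90360

Regular income tax:
  CHF 10000 × 11% = CHF 1100
  CHF 136000 × 16% = CHF 21760
  CHF 181000 × 27% = CHF 48870
  → CHF 71730
  Less investment credit CHF 22000 → CHF 49730

CHF 90360 > CHF 49730, so the alternative floor tax is the binding amount.

CHF 90360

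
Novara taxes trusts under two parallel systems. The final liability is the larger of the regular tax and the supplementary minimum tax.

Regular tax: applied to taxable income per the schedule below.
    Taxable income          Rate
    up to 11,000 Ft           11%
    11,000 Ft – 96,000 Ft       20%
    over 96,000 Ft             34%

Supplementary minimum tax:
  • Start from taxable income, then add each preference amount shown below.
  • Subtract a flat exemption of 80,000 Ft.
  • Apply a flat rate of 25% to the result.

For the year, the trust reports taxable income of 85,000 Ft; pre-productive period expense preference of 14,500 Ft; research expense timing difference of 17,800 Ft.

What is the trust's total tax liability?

16,010 Ft

Regular tax:
  11,000 Ft × 11% = 1,210 Ft
  74,000 Ft × 20% = 14,800 Ft
  → 16,010 Ft

Supplementary minimum tax:
  Adjusted income: 85,000 Ft + 14,500 Ft + 17,800 Ft = 117,300 Ft
  Less exemption 80,000 Ft → base 37,300 Ft
  37,300 Ft × 25% = 9,325 Ft

16,010 Ft > 9,325 Ft, so the regular tax governs.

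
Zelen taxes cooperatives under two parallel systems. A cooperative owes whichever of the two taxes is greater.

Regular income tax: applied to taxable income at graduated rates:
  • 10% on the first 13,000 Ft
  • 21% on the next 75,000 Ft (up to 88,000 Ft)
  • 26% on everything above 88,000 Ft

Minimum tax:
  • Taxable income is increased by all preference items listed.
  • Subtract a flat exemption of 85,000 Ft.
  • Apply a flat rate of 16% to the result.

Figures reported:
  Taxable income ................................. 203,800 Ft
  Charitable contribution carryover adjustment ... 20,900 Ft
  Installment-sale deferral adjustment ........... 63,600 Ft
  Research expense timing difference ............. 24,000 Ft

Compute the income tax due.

47,158 Ft

Regular income tax:
  13,000 Ft × 10% = 1,300 Ft
  75,000 Ft × 21% = 15,750 Ft
  115,800 Ft × 26% = 30,108 Ft
  → 47,158 Ft

Minimum tax:
  Adjusted income: 203,800 Ft + 20,900 Ft + 63,600 Ft + 24,000 Ft = 312,300 Ft
  Less exemption 85,000 Ft → base 227,300 Ft
  227,300 Ft × 16% = 36,368 Ft

47,158 Ft > 36,368 Ft, so the regular income tax governs.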